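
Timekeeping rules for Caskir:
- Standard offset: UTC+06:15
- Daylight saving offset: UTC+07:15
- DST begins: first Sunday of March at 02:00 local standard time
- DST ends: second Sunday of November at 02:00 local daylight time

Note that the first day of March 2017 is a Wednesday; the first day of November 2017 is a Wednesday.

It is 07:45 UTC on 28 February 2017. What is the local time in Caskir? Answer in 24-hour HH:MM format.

1 March 2017 is a Wednesday, so the first Sunday is March 5.
1 November 2017 is a Wednesday, so the first Sunday is November 5 and the second is November 12.
At the standard offset (UTC+06:15), 07:45 UTC + 6h15m = 14:00 Caskir standard time.
The standard-time date in Caskir, 28 February 2017, does not fall between 5 March and 12 November, so daylight saving is not in effect and Caskir is at UTC+06:15.
07:45 UTC + 6h15m = 14:00 local.

14:00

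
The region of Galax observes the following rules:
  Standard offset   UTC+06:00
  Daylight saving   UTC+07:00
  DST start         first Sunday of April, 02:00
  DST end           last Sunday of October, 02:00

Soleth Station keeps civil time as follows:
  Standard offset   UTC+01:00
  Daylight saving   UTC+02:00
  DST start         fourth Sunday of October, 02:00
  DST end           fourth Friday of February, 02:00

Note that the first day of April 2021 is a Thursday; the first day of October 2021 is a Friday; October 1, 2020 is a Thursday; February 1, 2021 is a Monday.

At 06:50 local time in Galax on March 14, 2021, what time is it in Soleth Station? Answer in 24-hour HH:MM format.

01:50

1 April 2021 is a Thursday, so the first Sunday is April 4.
1 October 2021 is a Friday, so Sundays fall on 3, 10, 17, 24, 31; the last is October 31.
March 14, 2021 is outside the daylight-saving period (4 April – 31 October), so Galax is on standard time, UTC+06:00.
06:50 Galax − 6h = 00:50 UTC.
1 October 2020 is a Thursday, so the first Sunday is October 4 and the fourth is October 25.
1 February 2021 is a Monday, so the first Friday is February 5 and the fourth is February 26.
At the standard offset (UTC+01:00), 00:50 UTC + 1h = 01:50 Soleth Station standard time.
The standard-time date in Soleth Station, March 14, 2021, does not fall between 25 October 2020 and 26 February 2021, so daylight saving is not in effect and Soleth Station is at UTC+01:00.
00:50 UTC + 1h = 01:50 Soleth Station.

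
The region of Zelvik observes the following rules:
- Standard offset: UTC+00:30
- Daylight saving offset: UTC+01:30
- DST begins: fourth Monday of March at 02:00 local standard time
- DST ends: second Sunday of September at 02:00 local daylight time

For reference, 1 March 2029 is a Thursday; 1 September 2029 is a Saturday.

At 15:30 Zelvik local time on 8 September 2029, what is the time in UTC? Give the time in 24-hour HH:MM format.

1 March 2029 is a Thursday, so the first Monday is March 5 and the fourth is March 26.
1 September 2029 is a Saturday, so the first Sunday is September 2 and the second is September 9.
8 September 2029 lies within the daylight-saving period (26 March – 9 September), so Zelvik is on daylight time, UTC+01:30.
15:30 local − 1h30m = 14:00 UTC.

14:00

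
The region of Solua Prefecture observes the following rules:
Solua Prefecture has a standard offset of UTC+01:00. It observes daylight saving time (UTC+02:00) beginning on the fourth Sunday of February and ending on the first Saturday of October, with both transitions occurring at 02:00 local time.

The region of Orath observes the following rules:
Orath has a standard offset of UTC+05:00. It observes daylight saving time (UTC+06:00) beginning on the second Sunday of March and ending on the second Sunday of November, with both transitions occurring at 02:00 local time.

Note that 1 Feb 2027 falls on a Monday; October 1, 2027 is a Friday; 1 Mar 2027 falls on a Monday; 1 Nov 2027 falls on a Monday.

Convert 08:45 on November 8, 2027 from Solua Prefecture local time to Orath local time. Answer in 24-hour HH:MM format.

13:45

1 February 2027 is a Monday, so the first Sunday is February 7 and the fourth is February 28.
1 October 2027 is a Friday, so the first Saturday is October 2.
November 8, 2027 does not fall between 28 February and 2 October, so daylight saving is not in effect and Solua Prefecture is at UTC+01:00.
08:45 Solua Prefecture − 1h = 07:45 UTC.
1 March 2027 is a Monday, so the first Sunday is March 7 and the second is March 14.
1 November 2027 is a Monday, so the first Sunday is November 7 and the second is November 14.
At the standard offset (UTC+05:00), 07:45 UTC + 5h = 12:45 Orath standard time.
Daylight saving runs 14 March – 14 November; the standard-time date in Orath, November 8, 2027, is inside that window, so Orath is at UTC+06:00.
07:45 UTC + 6h = 13:45 Orath.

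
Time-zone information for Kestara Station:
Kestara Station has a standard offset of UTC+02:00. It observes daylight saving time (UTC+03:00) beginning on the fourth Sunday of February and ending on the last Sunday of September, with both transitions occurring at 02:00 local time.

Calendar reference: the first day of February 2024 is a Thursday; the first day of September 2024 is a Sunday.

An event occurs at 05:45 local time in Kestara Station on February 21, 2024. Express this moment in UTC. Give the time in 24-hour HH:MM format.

1 February 2024 is a Thursday, so the first Sunday is February 4 and the fourth is February 25.
1 September 2024 is a Sunday, so Sundays fall on 1, 8, 15, 22, 29; the last is September 29.
February 21, 2024 does not fall between 25 February and 29 September, so daylight saving is not in effect and Kestara Station is at UTC+02:00.
05:45 local − 2h = 03:45 UTC.

03:45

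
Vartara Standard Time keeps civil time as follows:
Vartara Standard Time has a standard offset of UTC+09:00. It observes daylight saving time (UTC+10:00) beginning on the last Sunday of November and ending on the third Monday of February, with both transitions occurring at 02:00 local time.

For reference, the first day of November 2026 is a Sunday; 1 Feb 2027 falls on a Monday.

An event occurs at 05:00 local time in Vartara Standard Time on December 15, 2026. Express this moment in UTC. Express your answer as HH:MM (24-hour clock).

19:00

1 November 2026 is a Sunday, so Sundays fall on 1, 8, 15, 22, 29; the last is November 29.
1 February 2027 is a Monday, so the first Monday is February 1 and the third is February 15.
December 15, 2026 lies within the daylight-saving period (29 November 2026 – 15 February 2027), so Vartara Standard Time is on daylight time, UTC+10:00.
05:00 local − 10h = 19:00 UTC (rolling into the previous day, 14 December 2026).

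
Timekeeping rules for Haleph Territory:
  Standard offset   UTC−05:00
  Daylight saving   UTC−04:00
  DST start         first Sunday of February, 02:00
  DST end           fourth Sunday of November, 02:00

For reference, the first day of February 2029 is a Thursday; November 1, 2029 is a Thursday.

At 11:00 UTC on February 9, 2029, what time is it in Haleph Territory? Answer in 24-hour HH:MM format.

1 February 2029 is a Thursday, so the first Sunday is February 4.
1 November 2029 is a Thursday, so the first Sunday is November 4 and the fourth is November 25.
At the standard offset (UTC−05:00), 11:00 UTC − 5h = 06:00 Haleph Territory standard time.
The standard-time date in Haleph Territory, February 9, 2029, falls between 4 February and 25 November, so daylight saving is in effect and Haleph Territory is at UTC−04:00.
11:00 UTC − 4h = 07:00 local.

07:00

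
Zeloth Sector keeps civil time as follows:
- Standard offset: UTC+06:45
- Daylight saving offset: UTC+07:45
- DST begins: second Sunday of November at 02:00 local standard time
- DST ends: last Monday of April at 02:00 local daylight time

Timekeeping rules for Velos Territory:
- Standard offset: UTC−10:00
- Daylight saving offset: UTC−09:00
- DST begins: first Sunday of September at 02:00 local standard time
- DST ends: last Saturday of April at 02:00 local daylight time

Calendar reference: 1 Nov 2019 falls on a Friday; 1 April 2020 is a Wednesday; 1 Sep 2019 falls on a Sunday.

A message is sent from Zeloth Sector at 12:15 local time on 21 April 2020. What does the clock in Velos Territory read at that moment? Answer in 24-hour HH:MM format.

19:30

1 November 2019 is a Friday, so the first Sunday is November 3 and the second is November 10.
1 April 2020 is a Wednesday, so Mondays fall on 6, 13, 20, 27; the last is April 27.
21 April 2020 falls between 10 November 2019 and 27 April 2020, so daylight saving is in effect and Zeloth Sector is at UTC+07:45.
12:15 Zeloth Sector − 7h45m = 04:30 UTC.
1 September 2019 is a Sunday, so the first Sunday is September 1.
1 April 2020 is a Wednesday, so Saturdays fall on 4, 11, 18, 25; the last is April 25.
At the standard offset (UTC−10:00), 04:30 UTC − 10h = 18:30 Velos Territory standard time (rolling into the previous day, 20 April 2020).
Daylight saving runs 1 September 2019 – 25 April 2020; the standard-time date in Velos Territory, 20 April 2020, is inside that window, so Velos Territory is at UTC−09:00.
04:30 UTC − 9h = 19:30 Velos Territory (rolling into the previous day, 20 April 2020).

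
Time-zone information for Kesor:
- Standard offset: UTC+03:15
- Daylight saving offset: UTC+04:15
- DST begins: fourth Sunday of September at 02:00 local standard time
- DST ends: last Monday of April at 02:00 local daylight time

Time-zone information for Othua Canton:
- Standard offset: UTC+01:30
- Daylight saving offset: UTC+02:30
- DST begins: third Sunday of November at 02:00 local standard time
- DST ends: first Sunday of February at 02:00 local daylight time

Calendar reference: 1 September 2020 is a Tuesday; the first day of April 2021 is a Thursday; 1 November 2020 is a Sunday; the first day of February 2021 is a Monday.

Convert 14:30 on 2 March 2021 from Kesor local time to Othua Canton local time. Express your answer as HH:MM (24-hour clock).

1 September 2020 is a Tuesday, so the first Sunday is September 6 and the fourth is September 27.
1 April 2021 is a Thursday, so Mondays fall on 5, 12, 19, 26; the last is April 26.
Daylight saving runs 27 September 2020 – 26 April 2021; 2 March 2021 is inside that window, so Kesor is at UTC+04:15.
14:30 Kesor − 4h15m = 10:15 UTC.
1 November 2020 is a Sunday, so the first Sunday is November 1 and the third is November 15.
1 February 2021 is a Monday, so the first Sunday is February 7.
At the standard offset (UTC+01:30), 10:15 UTC + 1h30m = 11:45 Othua Canton standard time.
Daylight saving runs 15 November 2020 – 7 February 2021; the standard-time date in Othua Canton, 2 March 2021, is outside that window, so Othua Canton is on standard time at UTC+01:30.
10:15 UTC + 1h30m = 11:45 Othua Canton.

11:45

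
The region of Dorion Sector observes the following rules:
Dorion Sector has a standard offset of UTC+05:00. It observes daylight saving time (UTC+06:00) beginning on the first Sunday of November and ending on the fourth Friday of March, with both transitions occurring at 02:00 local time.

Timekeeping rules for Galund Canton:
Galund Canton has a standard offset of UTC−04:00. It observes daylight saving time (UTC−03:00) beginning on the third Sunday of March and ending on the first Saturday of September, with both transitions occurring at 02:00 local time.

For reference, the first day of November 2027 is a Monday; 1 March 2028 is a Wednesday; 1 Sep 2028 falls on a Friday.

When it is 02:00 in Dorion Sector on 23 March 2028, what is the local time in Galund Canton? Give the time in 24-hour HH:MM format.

17:00

1 November 2027 is a Monday, so the first Sunday is November 7.
1 March 2028 is a Wednesday, so the first Friday is March 3 and the fourth is March 24.
Daylight saving runs 7 November 2027 – 24 March 2028; 23 March 2028 is inside that window, so Dorion Sector is at UTC+06:00.
02:00 Dorion Sector − 6h = 20:00 UTC (rolling into the previous day, 22 March 2028).
1 March 2028 is a Wednesday, so the first Sunday is March 5 and the third is March 19.
1 September 2028 is a Friday, so the first Saturday is September 2.
At the standard offset (UTC−04:00), 20:00 UTC − 4h = 16:00 Galund Canton standard time.
Daylight saving runs 19 March – 2 September; the standard-time date in Galund Canton, 22 March 2028, is inside that window, so Galund Canton is at UTC−03:00.
20:00 UTC − 3h = 17:00 Galund Canton.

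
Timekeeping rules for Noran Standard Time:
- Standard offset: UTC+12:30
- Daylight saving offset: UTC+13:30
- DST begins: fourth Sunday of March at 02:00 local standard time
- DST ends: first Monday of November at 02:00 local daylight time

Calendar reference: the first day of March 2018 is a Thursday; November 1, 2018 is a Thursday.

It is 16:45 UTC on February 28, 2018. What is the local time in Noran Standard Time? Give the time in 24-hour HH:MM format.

1 March 2018 is a Thursday, so the first Sunday is March 4 and the fourth is March 25.
1 November 2018 is a Thursday, so the first Monday is November 5.
At the standard offset (UTC+12:30), 16:45 UTC + 12h30m = 05:15 Noran Standard Time standard time (rolling into the next day, 1 March 2018).
Daylight saving runs 25 March – 5 November; the standard-time date in Noran Standard Time, March 1, 2018, is outside that window, so Noran Standard Time is on standard time at UTC+12:30.
16:45 UTC + 12h30m = 05:15 local (rolling into the next day, 1 March 2018).

05:15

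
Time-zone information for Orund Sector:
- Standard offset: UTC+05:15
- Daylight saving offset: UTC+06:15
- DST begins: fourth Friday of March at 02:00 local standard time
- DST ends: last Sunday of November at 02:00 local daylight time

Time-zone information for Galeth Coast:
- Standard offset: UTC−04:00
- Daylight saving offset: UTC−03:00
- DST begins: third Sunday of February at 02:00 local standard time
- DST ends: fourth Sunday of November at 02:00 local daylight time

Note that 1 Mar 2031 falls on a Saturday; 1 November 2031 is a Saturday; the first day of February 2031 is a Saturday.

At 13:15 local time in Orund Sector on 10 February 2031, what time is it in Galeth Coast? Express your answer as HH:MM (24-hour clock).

04:00

1 March 2031 is a Saturday, so the first Friday is March 7 and the fourth is March 28.
1 November 2031 is a Saturday, so Sundays fall on 2, 9, 16, 23, 30; the last is November 30.
10 February 2031 does not fall between 28 March and 30 November, so daylight saving is not in effect and Orund Sector is at UTC+05:15.
13:15 Orund Sector − 5h15m = 08:00 UTC.
1 February 2031 is a Saturday, so the first Sunday is February 2 and the third is February 16.
1 November 2031 is a Saturday, so the first Sunday is November 2 and the fourth is November 23.
At the standard offset (UTC−04:00), 08:00 UTC − 4h = 04:00 Galeth Coast standard time.
The standard-time date in Galeth Coast, 10 February 2031, does not fall between 16 February and 23 November, so daylight saving is not in effect and Galeth Coast is at UTC−04:00.
08:00 UTC − 4h = 04:00 Galeth Coast.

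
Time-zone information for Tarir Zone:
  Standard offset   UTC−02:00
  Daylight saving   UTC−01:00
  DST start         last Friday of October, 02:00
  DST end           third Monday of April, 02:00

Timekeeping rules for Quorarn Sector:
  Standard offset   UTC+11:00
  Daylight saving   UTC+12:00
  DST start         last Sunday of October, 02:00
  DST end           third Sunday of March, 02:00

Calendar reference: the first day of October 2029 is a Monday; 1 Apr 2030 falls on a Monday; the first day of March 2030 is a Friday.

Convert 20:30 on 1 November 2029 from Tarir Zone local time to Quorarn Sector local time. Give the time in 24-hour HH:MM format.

1 October 2029 is a Monday, so Fridays fall on 5, 12, 19, 26; the last is October 26.
1 April 2030 is a Monday, so the first Monday is April 1 and the third is April 15.
Daylight saving runs 26 October 2029 – 15 April 2030; 1 November 2029 is inside that window, so Tarir Zone is at UTC−01:00.
20:30 Tarir Zone + 1h = 21:30 UTC.
1 October 2029 is a Monday, so Sundays fall on 7, 14, 21, 28; the last is October 28.
1 March 2030 is a Friday, so the first Sunday is March 3 and the third is March 17.
At the standard offset (UTC+11:00), 21:30 UTC + 11h = 08:30 Quorarn Sector standard time (rolling into the next day, 2 November 2029).
The standard-time date in Quorarn Sector, 2 November 2029, lies within the daylight-saving period (28 October 2029 – 17 March 2030), so Quorarn Sector is on daylight time, UTC+12:00.
21:30 UTC + 12h = 09:30 Quorarn Sector (rolling into the next day, 2 November 2029).

09:30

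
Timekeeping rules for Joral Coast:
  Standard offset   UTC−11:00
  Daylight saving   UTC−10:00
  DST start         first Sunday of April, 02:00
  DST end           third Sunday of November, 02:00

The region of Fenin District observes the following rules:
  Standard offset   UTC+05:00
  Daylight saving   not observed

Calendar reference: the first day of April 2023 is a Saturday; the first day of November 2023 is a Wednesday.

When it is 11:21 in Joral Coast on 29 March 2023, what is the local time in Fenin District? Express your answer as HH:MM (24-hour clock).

1 April 2023 is a Saturday, so the first Sunday is April 2.
1 November 2023 is a Wednesday, so the first Sunday is November 5 and the third is November 19.
Daylight saving runs 2 April – 19 November; 29 March 2023 is outside that window, so Joral Coast is on standard time at UTC−11:00.
11:21 Joral Coast + 11h = 22:21 UTC.
Fenin District stays on UTC+05:00 all year.
22:21 UTC + 5h = 03:21 Fenin District (rolling into the next day, 30 March 2023).

03:21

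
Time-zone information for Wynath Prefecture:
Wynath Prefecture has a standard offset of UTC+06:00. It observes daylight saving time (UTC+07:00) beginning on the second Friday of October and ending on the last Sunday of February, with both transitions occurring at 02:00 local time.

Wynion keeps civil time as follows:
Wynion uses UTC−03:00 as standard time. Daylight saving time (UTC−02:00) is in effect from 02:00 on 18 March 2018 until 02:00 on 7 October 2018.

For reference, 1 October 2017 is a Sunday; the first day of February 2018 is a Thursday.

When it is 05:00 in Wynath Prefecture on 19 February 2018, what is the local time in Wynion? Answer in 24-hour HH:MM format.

1 October 2017 is a Sunday, so the first Friday is October 6 and the second is October 13.
1 February 2018 is a Thursday, so Sundays fall on 4, 11, 18, 25; the last is February 25.
19 February 2018 lies within the daylight-saving period (13 October 2017 – 25 February 2018), so Wynath Prefecture is on daylight time, UTC+07:00.
05:00 Wynath Prefecture − 7h = 22:00 UTC (rolling into the previous day, 18 February 2018).
At the standard offset (UTC−03:00), 22:00 UTC − 3h = 19:00 Wynion standard time.
The standard-time date in Wynion, 18 February 2018, is outside the daylight-saving period (18 March – 7 October), so Wynion is on standard time, UTC−03:00.
22:00 UTC − 3h = 19:00 Wynion.

19:00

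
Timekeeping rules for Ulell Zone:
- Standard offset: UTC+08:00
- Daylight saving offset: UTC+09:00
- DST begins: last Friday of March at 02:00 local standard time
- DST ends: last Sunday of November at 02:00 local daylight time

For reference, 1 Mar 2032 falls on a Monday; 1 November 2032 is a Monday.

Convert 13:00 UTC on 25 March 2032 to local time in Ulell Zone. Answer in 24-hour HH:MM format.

21:00

1 March 2032 is a Monday, so Fridays fall on 5, 12, 19, 26; the last is March 26.
1 November 2032 is a Monday, so Sundays fall on 7, 14, 21, 28; the last is November 28.
At the standard offset (UTC+08:00), 13:00 UTC + 8h = 21:00 Ulell Zone standard time.
The standard-time date in Ulell Zone, 25 March 2032, does not fall between 26 March and 28 November, so daylight saving is not in effect and Ulell Zone is at UTC+08:00.
13:00 UTC + 8h = 21:00 local.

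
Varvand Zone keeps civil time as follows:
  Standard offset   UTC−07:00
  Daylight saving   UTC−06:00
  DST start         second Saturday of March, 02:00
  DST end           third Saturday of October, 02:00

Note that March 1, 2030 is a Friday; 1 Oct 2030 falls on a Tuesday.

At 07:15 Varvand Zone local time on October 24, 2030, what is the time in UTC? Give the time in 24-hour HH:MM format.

14:15

1 March 2030 is a Friday, so the first Saturday is March 2 and the second is March 9.
1 October 2030 is a Tuesday, so the first Saturday is October 5 and the third is October 19.
Daylight saving runs 9 March – 19 October; October 24, 2030 is outside that window, so Varvand Zone is on standard time at UTC−07:00.
07:15 local + 7h = 14:15 UTC.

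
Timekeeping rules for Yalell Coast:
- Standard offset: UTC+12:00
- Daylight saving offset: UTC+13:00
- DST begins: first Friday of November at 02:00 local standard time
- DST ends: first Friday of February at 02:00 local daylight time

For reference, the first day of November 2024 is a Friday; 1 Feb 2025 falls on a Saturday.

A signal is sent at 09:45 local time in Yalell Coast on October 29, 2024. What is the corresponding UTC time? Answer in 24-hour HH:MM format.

1 November 2024 is a Friday, so the first Friday is November 1.
1 February 2025 is a Saturday, so the first Friday is February 7.
Daylight saving runs 1 November 2024 – 7 February 2025; October 29, 2024 is outside that window, so Yalell Coast is on standard time at UTC+12:00.
09:45 local − 12h = 21:45 UTC (rolling into the previous day, 28 October 2024).

21:45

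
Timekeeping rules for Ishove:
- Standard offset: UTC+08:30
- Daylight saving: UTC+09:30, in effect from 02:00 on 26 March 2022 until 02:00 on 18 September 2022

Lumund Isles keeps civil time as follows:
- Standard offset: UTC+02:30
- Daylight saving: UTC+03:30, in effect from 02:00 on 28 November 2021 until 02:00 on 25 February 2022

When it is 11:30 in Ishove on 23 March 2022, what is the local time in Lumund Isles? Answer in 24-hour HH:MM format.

05:30

23 March 2022 is outside the daylight-saving period (26 March – 18 September), so Ishove is on standard time, UTC+08:30.
11:30 Ishove − 8h30m = 03:00 UTC.
At the standard offset (UTC+02:30), 03:00 UTC + 2h30m = 05:30 Lumund Isles standard time.
Daylight saving runs 28 November 2021 – 25 February 2022; the standard-time date in Lumund Isles, 23 March 2022, is outside that window, so Lumund Isles is on standard time at UTC+02:30.
03:00 UTC + 2h30m = 05:30 Lumund Isles.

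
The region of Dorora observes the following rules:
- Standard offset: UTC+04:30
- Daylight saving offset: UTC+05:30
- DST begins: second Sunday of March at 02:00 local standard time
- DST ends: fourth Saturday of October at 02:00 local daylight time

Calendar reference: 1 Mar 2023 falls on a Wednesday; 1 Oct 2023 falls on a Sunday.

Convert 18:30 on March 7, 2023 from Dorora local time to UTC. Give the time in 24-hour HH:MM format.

1 March 2023 is a Wednesday, so the first Sunday is March 5 and the second is March 12.
1 October 2023 is a Sunday, so the first Saturday is October 7 and the fourth is October 28.
March 7, 2023 is outside the daylight-saving period (12 March – 28 October), so Dorora is on standard time, UTC+04:30.
18:30 local − 4h30m = 14:00 UTC.

14:00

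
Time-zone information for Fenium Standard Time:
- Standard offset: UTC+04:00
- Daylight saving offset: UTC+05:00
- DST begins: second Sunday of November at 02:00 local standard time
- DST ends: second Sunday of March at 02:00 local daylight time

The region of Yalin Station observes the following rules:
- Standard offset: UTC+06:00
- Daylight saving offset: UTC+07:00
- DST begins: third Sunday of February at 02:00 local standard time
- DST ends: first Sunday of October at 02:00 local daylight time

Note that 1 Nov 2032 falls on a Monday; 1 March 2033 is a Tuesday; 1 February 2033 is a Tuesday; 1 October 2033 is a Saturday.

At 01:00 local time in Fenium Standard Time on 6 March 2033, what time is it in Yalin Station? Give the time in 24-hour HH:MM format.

1 November 2032 is a Monday, so the first Sunday is November 7 and the second is November 14.
1 March 2033 is a Tuesday, so the first Sunday is March 6 and the second is March 13.
Daylight saving runs 14 November 2032 – 13 March 2033; 6 March 2033 is inside that window, so Fenium Standard Time is at UTC+05:00.
01:00 Fenium Standard Time − 5h = 20:00 UTC (rolling into the previous day, 5 March 2033).
1 February 2033 is a Tuesday, so the first Sunday is February 6 and the third is February 20.
1 October 2033 is a Saturday, so the first Sunday is October 2.
At the standard offset (UTC+06:00), 20:00 UTC + 6h = 02:00 Yalin Station standard time (rolling into the next day, 6 March 2033).
The standard-time date in Yalin Station, 6 March 2033, falls between 20 February and 2 October, so daylight saving is in effect and Yalin Station is at UTC+07:00.
20:00 UTC + 7h = 03:00 Yalin Station (rolling into the next day, 6 March 2033).

03:00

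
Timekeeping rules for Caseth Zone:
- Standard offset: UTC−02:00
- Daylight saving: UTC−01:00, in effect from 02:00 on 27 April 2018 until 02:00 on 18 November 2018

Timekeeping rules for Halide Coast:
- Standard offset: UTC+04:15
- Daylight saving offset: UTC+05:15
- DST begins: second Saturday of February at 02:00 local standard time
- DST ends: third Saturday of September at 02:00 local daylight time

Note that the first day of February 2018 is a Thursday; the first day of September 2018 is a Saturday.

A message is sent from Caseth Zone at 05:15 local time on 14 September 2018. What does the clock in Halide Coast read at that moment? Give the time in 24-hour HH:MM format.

14 September 2018 lies within the daylight-saving period (27 April – 18 November), so Caseth Zone is on daylight time, UTC−01:00.
05:15 Caseth Zone + 1h = 06:15 UTC.
1 February 2018 is a Thursday, so the first Saturday is February 3 and the second is February 10.
1 September 2018 is a Saturday, so the first Saturday is September 1 and the third is September 15.
At the standard offset (UTC+04:15), 06:15 UTC + 4h15m = 10:30 Halide Coast standard time.
Daylight saving runs 10 February – 15 September; the standard-time date in Halide Coast, 14 September 2018, is inside that window, so Halide Coast is at UTC+05:15.
06:15 UTC + 5h15m = 11:30 Halide Coast.

11:30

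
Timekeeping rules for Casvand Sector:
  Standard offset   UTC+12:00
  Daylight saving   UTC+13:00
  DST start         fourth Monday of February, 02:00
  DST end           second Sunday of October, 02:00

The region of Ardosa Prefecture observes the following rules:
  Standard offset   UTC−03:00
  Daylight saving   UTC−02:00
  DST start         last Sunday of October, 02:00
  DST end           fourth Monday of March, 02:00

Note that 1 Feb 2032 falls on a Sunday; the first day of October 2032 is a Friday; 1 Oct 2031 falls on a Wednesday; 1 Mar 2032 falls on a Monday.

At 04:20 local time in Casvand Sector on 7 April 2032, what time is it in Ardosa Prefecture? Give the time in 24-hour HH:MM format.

12:20

1 February 2032 is a Sunday, so the first Monday is February 2 and the fourth is February 23.
1 October 2032 is a Friday, so the first Sunday is October 3 and the second is October 10.
Daylight saving runs 23 February – 10 October; 7 April 2032 is inside that window, so Casvand Sector is at UTC+13:00.
04:20 Casvand Sector − 13h = 15:20 UTC (rolling into the previous day, 6 April 2032).
1 October 2031 is a Wednesday, so Sundays fall on 5, 12, 19, 26; the last is October 26.
1 March 2032 is a Monday, so the first Monday is March 1 and the fourth is March 22.
At the standard offset (UTC−03:00), 15:20 UTC − 3h = 12:20 Ardosa Prefecture standard time.
The standard-time date in Ardosa Prefecture, 6 April 2032, does not fall between 26 October 2031 and 22 March 2032, so daylight saving is not in effect and Ardosa Prefecture is at UTC−03:00.
15:20 UTC − 3h = 12:20 Ardosa Prefecture.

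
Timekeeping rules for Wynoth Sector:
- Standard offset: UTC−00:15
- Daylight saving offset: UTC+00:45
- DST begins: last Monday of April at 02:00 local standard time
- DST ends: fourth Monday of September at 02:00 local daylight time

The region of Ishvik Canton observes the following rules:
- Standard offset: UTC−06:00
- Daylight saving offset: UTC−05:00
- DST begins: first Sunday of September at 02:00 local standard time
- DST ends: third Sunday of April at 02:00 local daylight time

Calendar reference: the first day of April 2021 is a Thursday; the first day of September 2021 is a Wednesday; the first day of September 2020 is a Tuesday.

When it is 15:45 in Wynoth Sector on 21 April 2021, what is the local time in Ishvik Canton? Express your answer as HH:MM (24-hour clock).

1 April 2021 is a Thursday, so Mondays fall on 5, 12, 19, 26; the last is April 26.
1 September 2021 is a Wednesday, so the first Monday is September 6 and the fourth is September 27.
21 April 2021 does not fall between 26 April and 27 September, so daylight saving is not in effect and Wynoth Sector is at UTC−00:15.
15:45 Wynoth Sector + 0h15m = 16:00 UTC.
1 September 2020 is a Tuesday, so the first Sunday is September 6.
1 April 2021 is a Thursday, so the first Sunday is April 4 and the third is April 18.
At the standard offset (UTC−06:00), 16:00 UTC − 6h = 10:00 Ishvik Canton standard time.
Daylight saving runs 6 September 2020 – 18 April 2021; the standard-time date in Ishvik Canton, 21 April 2021, is outside that window, so Ishvik Canton is on standard time at UTC−06:00.
16:00 UTC − 6h = 10:00 Ishvik Canton.

10:00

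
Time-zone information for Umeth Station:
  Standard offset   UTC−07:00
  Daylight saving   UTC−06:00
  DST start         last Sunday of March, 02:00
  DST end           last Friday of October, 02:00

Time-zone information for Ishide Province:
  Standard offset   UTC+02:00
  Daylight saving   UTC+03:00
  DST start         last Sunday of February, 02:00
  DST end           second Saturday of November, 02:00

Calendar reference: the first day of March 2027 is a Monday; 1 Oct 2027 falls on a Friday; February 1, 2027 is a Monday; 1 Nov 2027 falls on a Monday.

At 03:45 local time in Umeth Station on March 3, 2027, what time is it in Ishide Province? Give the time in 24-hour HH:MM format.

13:45

1 March 2027 is a Monday, so Sundays fall on 7, 14, 21, 28; the last is March 28.
1 October 2027 is a Friday, so Fridays fall on 1, 8, 15, 22, 29; the last is October 29.
Daylight saving runs 28 March – 29 October; March 3, 2027 is outside that window, so Umeth Station is on standard time at UTC−07:00.
03:45 Umeth Station + 7h = 10:45 UTC.
1 February 2027 is a Monday, so Sundays fall on 7, 14, 21, 28; the last is February 28.
1 November 2027 is a Monday, so the first Saturday is November 6 and the second is November 13.
At the standard offset (UTC+02:00), 10:45 UTC + 2h = 12:45 Ishide Province standard time.
The standard-time date in Ishide Province, March 3, 2027, falls between 28 February and 13 November, so daylight saving is in effect and Ishide Province is at UTC+03:00.
10:45 UTC + 3h = 13:45 Ishide Province.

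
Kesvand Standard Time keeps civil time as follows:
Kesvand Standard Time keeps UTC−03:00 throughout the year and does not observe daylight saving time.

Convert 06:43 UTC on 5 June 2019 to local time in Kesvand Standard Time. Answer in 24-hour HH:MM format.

03:43

Kesvand Standard Time stays on UTC−03:00 all year.
06:43 UTC − 3h = 03:43 local.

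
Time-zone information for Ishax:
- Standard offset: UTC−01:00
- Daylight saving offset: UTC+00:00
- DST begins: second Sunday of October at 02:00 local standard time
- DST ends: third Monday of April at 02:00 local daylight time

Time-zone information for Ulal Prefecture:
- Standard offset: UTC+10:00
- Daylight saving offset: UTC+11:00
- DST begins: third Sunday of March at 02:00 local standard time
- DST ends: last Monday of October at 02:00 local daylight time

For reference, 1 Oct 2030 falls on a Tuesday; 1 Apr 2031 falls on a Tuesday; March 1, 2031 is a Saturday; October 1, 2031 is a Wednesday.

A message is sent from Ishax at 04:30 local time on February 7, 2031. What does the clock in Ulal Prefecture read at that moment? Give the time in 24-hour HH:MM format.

14:30

1 October 2030 is a Tuesday, so the first Sunday is October 6 and the second is October 13.
1 April 2031 is a Tuesday, so the first Monday is April 7 and the third is April 21.
February 7, 2031 lies within the daylight-saving period (13 October 2030 – 21 April 2031), so Ishax is on daylight time, UTC+00:00.
04:30 Ishax − 0h = 04:30 UTC.
1 March 2031 is a Saturday, so the first Sunday is March 2 and the third is March 16.
1 October 2031 is a Wednesday, so Mondays fall on 6, 13, 20, 27; the last is October 27.
At the standard offset (UTC+10:00), 04:30 UTC + 10h = 14:30 Ulal Prefecture standard time.
The standard-time date in Ulal Prefecture, February 7, 2031, does not fall between 16 March and 27 October, so daylight saving is not in effect and Ulal Prefecture is at UTC+10:00.
04:30 UTC + 10h = 14:30 Ulal Prefecture.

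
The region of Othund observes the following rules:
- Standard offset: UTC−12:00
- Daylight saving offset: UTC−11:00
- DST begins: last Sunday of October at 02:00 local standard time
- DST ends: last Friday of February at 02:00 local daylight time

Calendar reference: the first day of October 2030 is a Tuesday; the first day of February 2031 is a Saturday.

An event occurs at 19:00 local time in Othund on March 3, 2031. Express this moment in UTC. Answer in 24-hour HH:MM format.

1 October 2030 is a Tuesday, so Sundays fall on 6, 13, 20, 27; the last is October 27.
1 February 2031 is a Saturday, so Fridays fall on 7, 14, 21, 28; the last is February 28.
March 3, 2031 is outside the daylight-saving period (27 October 2030 – 28 February 2031), so Othund is on standard time, UTC−12:00.
19:00 local + 12h = 07:00 UTC (rolling into the next day, 4 March 2031).

07:00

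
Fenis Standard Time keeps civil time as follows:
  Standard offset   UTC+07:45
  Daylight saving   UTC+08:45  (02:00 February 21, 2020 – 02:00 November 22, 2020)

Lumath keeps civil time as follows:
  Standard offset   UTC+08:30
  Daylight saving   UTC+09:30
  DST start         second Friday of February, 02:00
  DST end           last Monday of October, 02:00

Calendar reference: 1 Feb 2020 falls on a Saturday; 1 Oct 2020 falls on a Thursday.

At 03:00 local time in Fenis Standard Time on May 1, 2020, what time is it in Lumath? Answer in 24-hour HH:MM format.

Daylight saving runs 21 February – 22 November; May 1, 2020 is inside that window, so Fenis Standard Time is at UTC+08:45.
03:00 Fenis Standard Time − 8h45m = 18:15 UTC (rolling into the previous day, 30 April 2020).
1 February 2020 is a Saturday, so the first Friday is February 7 and the second is February 14.
1 October 2020 is a Thursday, so Mondays fall on 5, 12, 19, 26; the last is October 26.
At the standard offset (UTC+08:30), 18:15 UTC + 8h30m = 02:45 Lumath standard time (rolling into the next day, 1 May 2020).
Daylight saving runs 14 February – 26 October; the standard-time date in Lumath, May 1, 2020, is inside that window, so Lumath is at UTC+09:30.
18:15 UTC + 9h30m = 03:45 Lumath (rolling into the next day, 1 May 2020).

03:45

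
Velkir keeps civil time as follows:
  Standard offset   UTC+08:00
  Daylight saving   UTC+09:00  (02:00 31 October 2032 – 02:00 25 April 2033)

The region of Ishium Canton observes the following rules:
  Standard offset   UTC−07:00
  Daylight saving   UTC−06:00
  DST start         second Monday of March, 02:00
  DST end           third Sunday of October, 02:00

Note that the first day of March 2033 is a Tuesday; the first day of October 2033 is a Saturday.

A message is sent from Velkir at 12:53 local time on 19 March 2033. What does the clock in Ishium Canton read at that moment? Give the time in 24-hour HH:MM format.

21:53

19 March 2033 lies within the daylight-saving period (31 October 2032 – 25 April 2033), so Velkir is on daylight time, UTC+09:00.
12:53 Velkir − 9h = 03:53 UTC.
1 March 2033 is a Tuesday, so the first Monday is March 7 and the second is March 14.
1 October 2033 is a Saturday, so the first Sunday is October 2 and the third is October 16.
At the standard offset (UTC−07:00), 03:53 UTC − 7h = 20:53 Ishium Canton standard time (rolling into the previous day, 18 March 2033).
The standard-time date in Ishium Canton, 18 March 2033, falls between 14 March and 16 October, so daylight saving is in effect and Ishium Canton is at UTC−06:00.
03:53 UTC − 6h = 21:53 Ishium Canton (rolling into the previous day, 18 March 2033).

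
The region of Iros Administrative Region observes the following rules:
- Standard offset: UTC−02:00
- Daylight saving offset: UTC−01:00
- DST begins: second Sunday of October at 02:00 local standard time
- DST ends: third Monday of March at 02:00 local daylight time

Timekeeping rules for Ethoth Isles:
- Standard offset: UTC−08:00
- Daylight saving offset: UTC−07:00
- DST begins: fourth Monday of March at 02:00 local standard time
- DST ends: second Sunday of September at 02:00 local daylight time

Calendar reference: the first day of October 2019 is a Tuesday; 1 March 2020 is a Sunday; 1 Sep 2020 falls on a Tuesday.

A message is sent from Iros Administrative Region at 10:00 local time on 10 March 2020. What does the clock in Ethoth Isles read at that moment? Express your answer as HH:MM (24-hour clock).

1 October 2019 is a Tuesday, so the first Sunday is October 6 and the second is October 13.
1 March 2020 is a Sunday, so the first Monday is March 2 and the third is March 16.
10 March 2020 lies within the daylight-saving period (13 October 2019 – 16 March 2020), so Iros Administrative Region is on daylight time, UTC−01:00.
10:00 Iros Administrative Region + 1h = 11:00 UTC.
1 March 2020 is a Sunday, so the first Monday is March 2 and the fourth is March 23.
1 September 2020 is a Tuesday, so the first Sunday is September 6 and the second is September 13.
At the standard offset (UTC−08:00), 11:00 UTC − 8h = 03:00 Ethoth Isles standard time.
Daylight saving runs 23 March – 13 September; the standard-time date in Ethoth Isles, 10 March 2020, is outside that window, so Ethoth Isles is on standard time at UTC−08:00.
11:00 UTC − 8h = 03:00 Ethoth Isles.

03:00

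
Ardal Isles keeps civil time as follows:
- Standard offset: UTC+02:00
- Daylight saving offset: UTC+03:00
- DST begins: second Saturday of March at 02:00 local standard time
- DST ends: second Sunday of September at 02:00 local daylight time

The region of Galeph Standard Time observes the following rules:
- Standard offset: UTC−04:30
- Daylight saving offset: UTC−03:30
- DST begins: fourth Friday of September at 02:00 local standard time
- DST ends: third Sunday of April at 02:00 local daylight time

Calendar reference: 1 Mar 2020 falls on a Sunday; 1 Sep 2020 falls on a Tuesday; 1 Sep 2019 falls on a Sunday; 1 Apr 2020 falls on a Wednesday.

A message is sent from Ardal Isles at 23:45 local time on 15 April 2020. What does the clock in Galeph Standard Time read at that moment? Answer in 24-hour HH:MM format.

1 March 2020 is a Sunday, so the first Saturday is March 7 and the second is March 14.
1 September 2020 is a Tuesday, so the first Sunday is September 6 and the second is September 13.
15 April 2020 lies within the daylight-saving period (14 March – 13 September), so Ardal Isles is on daylight time, UTC+03:00.
23:45 Ardal Isles − 3h = 20:45 UTC.
1 September 2019 is a Sunday, so the first Friday is September 6 and the fourth is September 27.
1 April 2020 is a Wednesday, so the first Sunday is April 5 and the third is April 19.
At the standard offset (UTC−04:30), 20:45 UTC − 4h30m = 16:15 Galeph Standard Time standard time.
The standard-time date in Galeph Standard Time, 15 April 2020, lies within the daylight-saving period (27 September 2019 – 19 April 2020), so Galeph Standard Time is on daylight time, UTC−03:30.
20:45 UTC − 3h30m = 17:15 Galeph Standard Time.

17:15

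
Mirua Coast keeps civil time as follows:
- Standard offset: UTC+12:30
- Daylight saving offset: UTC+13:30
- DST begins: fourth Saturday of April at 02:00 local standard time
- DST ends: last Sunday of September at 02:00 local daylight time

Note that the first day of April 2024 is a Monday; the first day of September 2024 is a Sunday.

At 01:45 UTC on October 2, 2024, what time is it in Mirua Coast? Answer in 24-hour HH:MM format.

1 April 2024 is a Monday, so the first Saturday is April 6 and the fourth is April 27.
1 September 2024 is a Sunday, so Sundays fall on 1, 8, 15, 22, 29; the last is September 29.
At the standard offset (UTC+12:30), 01:45 UTC + 12h30m = 14:15 Mirua Coast standard time.
The standard-time date in Mirua Coast, October 2, 2024, does not fall between 27 April and 29 September, so daylight saving is not in effect and Mirua Coast is at UTC+12:30.
01:45 UTC + 12h30m = 14:15 local.

14:15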